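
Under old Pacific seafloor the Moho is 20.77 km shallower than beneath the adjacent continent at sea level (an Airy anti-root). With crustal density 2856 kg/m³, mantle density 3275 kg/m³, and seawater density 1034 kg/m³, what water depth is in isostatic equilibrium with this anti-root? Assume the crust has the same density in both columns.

Replacing a thickness d of crust by seawater at the top must be balanced by replacing crust with mantle at the base: d (ρ_c − ρ_w) = a (ρ_m − ρ_c).
d = a (ρ_m − ρ_c)/(ρ_c − ρ_w) = 20.77 km × 419/1822 = 4.78 km.

4.78 km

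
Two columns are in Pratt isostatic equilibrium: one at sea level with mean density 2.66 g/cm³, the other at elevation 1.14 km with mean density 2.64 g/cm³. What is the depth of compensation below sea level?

ρ_ref D = ρ (D + h) → D (ρ_ref − ρ) = ρ h.
D = ρ h/(ρ_ref − ρ) = 2.64 × 1.14 km/(2.66 − 2.64) = 150 km.

150 km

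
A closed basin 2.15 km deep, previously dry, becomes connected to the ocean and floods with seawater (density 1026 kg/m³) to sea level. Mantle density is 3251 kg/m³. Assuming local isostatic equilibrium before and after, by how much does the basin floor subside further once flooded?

0.991 km

After flooding the water column is d + s deep. Its weight must equal the weight of mantle displaced by the extra subsidence s: (d + s) ρ_w = s ρ_m.
s = d ρ_w / (ρ_m − ρ_w) = 2.15 km × 1026/(3251 − 1026) = 0.991 km.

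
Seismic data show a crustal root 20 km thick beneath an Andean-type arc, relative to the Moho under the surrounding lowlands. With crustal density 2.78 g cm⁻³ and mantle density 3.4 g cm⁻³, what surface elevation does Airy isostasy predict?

4.46 km

In Airy isostatic equilibrium: ρ_c h = (ρ_m − ρ_c) r.
h = r (ρ_m − ρ_c) / ρ_c = 20 km × (3.4 − 2.78) / 2.78 = 4.46 km.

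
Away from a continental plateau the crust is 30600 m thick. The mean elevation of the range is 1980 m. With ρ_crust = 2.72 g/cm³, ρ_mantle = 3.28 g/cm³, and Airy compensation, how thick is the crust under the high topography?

Root depth r = h ρ_c / (ρ_m − ρ_c) = 1980 m × 2.72 / 0.56 = 9617 m.
Total thickness = T + h + r = 30600 m + 1980 m + 9617 m = 42200 m.

42200 m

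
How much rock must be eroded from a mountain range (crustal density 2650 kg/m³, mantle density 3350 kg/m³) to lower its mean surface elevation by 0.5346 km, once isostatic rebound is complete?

2.56 km

Net drop Δ = e − u = e − e ρ_c/ρ_m = e (ρ_m − ρ_c)/ρ_m.
e = Δ ρ_m/(ρ_m − ρ_c) = 0.5346 km × 3350/700 = 2.56 km.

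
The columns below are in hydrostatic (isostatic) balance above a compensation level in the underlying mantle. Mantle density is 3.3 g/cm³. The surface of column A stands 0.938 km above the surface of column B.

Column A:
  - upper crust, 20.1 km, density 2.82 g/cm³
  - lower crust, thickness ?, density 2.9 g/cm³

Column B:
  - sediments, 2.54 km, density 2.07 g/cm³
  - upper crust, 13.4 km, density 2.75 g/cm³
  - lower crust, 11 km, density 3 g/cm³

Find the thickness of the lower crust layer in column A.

18.1 km

Take the compensation level at the base of the deeper column (depth z_c below the surface of column A) and equate Σ ρ_i t_i down to z_c; mantle fills any gap and the z_c terms cancel.
Column A: 20.1×2.82 + x×2.9 + (z_c − 20.1 − x)×3.3
Column B: 0.938×0 + 2.54×2.07 + 13.4×2.75 + 11×3 + (z_c − 0.938 − 26.94)×3.3
The z_c×3.3 term appears on both sides and cancels. Collect the known terms of each column as K = Σ(ρt)_known − 3.3 × (depth of known layers): K_A = 56.682 − 3.3×20.1 = −9.648; K_B = 75.1078 − 3.3×(0.938 + 26.94) = −16.8896.
Balance: K_A − x×(3.3 − 2.9) = K_B, so x = (K_A − K_B)/(3.3 − 2.9) = 7.2416/0.4 = 18.1 km.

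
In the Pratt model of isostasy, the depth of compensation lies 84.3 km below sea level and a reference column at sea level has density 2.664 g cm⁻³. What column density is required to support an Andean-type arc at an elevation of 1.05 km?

2.63 g cm⁻³

Pratt balance: ρ_ref D = ρ (D + h).
ρ = ρ_ref D/(D + h) = 2.664 × 84.3 km/(84.3 km + 1.05 km) = 2.63 g cm⁻³.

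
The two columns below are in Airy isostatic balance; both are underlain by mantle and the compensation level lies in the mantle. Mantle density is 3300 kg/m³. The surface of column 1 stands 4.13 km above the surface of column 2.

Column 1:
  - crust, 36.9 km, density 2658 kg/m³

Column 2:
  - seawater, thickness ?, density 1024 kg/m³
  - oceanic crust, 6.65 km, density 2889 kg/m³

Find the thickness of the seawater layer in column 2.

Take the compensation level at the base of the deeper column (depth z_c below the surface of column 1) and equate Σ ρ_i t_i down to z_c; mantle fills any gap and the z_c terms cancel.
Column 1: 36.9×2658 + (z_c − 36.9)×3300
Column 2: 4.13×0 + x×1024 + 6.65×2889 + (z_c − 4.13 − 6.65 − x)×3300
The z_c×3300 term appears on both sides and cancels. Collect the known terms of each column as K = Σ(ρt)_known − 3300 × (depth of known layers): K_1 = 98080.2 − 3300×36.9 = −23689.8; K_2 = 19211.85 − 3300×(4.13 + 6.65) = −16362.15.
Balance: K_1 = K_2 − x×(3300 − 1024), so x = (K_2 − K_1)/(3300 − 1024) = 7327.65/2276 = 3.22 km.

3.22 km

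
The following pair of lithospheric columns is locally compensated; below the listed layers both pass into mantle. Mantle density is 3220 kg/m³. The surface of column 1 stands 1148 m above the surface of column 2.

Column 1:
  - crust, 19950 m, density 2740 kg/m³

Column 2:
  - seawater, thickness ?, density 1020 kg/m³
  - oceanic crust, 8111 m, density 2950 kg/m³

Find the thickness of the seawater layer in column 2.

1680 m

Take the compensation level at the base of the deeper column (depth z_c below the surface of column 1) and equate Σ ρ_i t_i down to z_c; mantle fills any gap and the z_c terms cancel.
Column 1: 19950×2740 + (z_c − 19950)×3220
Column 2: 1148×0 + x×1020 + 8111×2950 + (z_c − 1148 − 8111 − x)×3220
The z_c×3220 term appears on both sides and cancels. Collect the known terms of each column as K = Σ(ρt)_known − 3220 × (depth of known layers): K_1 = 54663000 − 3220×19950 = −9576000; K_2 = 23927450 − 3220×(1148 + 8111) = −5886530.
Balance: K_1 = K_2 − x×(3220 − 1020), so x = (K_2 − K_1)/(3220 − 1020) = 3689470/2200 = 1680 m.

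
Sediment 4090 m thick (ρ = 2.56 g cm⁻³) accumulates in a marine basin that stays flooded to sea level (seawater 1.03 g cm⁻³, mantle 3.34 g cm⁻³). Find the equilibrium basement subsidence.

2710 m

Submarine loading: the sediment displaces seawater, and the subsidence is in turn flooded, so s (ρ_m − ρ_w) = t (ρ_sed − ρ_w).
s = 4090 m × (2.56 − 1.03) / (3.34 − 1.03) = 2710 m.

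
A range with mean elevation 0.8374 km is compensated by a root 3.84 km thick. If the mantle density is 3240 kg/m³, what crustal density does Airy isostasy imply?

ρ_c h = (ρ_m − ρ_c) r → ρ_c (h + r) = ρ_m r → ρ_c = ρ_m r / (h + r).
ρ_c = 3240 × 3.84 km / (0.8374 km + 3.84 km) = 2660 kg/m³.

2660 kg/m³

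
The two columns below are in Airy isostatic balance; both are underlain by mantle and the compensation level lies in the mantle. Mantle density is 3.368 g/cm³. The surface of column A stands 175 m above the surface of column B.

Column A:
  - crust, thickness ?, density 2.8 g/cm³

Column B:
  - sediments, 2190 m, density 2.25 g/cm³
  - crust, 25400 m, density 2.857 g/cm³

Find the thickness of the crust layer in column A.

Take the compensation level at the base of the deeper column (depth z_c below the surface of column A) and equate Σ ρ_i t_i down to z_c; mantle fills any gap and the z_c terms cancel.
Column A: x×2.8 + (z_c − 0 − x)×3.368
Column B: 175×0 + 2190×2.25 + 25400×2.857 + (z_c − 175 − 27590)×3.368
The z_c×3.368 term appears on both sides and cancels. Collect the known terms of each column as K = Σ(ρt)_known − 3.368 × (depth of known layers): K_A = 0 − 3.368×0 = 0; K_B = 77495.3 − 3.368×(175 + 27590) = −16017.22.
Balance: K_A − x×(3.368 − 2.8) = K_B, so x = (K_A − K_B)/(3.368 − 2.8) = 16017.2/0.568 = 28200 m.

28200 m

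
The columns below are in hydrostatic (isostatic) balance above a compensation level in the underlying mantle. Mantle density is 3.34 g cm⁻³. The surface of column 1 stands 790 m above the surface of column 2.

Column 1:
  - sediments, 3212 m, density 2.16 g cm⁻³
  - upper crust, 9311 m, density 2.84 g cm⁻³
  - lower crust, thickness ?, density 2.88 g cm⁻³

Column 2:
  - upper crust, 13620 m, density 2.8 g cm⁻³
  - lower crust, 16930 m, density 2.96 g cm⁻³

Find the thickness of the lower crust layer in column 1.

Take the compensation level at the base of the deeper column (depth z_c below the surface of column 1) and equate Σ ρ_i t_i down to z_c; mantle fills any gap and the z_c terms cancel.
Column 1: 3212×2.16 + 9311×2.84 + x×2.88 + (z_c − 12523 − x)×3.34
Column 2: 790×0 + 13620×2.8 + 16930×2.96 + (z_c − 790 − 30550)×3.34
The z_c×3.34 term appears on both sides and cancels. Collect the known terms of each column as K = Σ(ρt)_known − 3.34 × (depth of known layers): K_1 = 33381.16 − 3.34×12523 = −8445.66; K_2 = 88248.8 − 3.34×(790 + 30550) = −16426.8.
Balance: K_1 − x×(3.34 − 2.88) = K_2, so x = (K_1 − K_2)/(3.34 − 2.88) = 7981.14/0.46 = 17400 m.

17400 m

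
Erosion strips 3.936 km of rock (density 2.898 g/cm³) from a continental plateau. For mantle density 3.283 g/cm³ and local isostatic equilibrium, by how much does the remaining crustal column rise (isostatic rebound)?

3.47 km

Unloading: uplift u = e ρ_c/ρ_m = 3.936 km × 2.898/3.283 = 3.47 km.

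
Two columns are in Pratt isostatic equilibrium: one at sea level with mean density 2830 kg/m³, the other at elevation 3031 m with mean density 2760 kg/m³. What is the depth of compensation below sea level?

ρ_ref D = ρ (D + h) → D (ρ_ref − ρ) = ρ h.
D = ρ h/(ρ_ref − ρ) = 2760 × 3031 m/(2830 − 2760) = 120000 m.

120000 m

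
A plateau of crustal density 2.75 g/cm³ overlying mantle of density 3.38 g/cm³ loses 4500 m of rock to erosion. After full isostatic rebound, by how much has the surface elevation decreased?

Rebound u = e ρ_c/ρ_m = 4500 m × 2.75/3.38 = 3661 m.
Net surface drop = e − u = 4500 m − 3661 m = e (ρ_m − ρ_c)/ρ_m = 839 m.

839 m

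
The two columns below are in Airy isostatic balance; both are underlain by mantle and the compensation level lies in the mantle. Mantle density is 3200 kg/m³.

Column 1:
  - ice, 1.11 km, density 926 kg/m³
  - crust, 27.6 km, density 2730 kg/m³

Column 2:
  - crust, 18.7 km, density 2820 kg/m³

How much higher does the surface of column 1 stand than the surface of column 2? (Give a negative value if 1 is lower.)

2.62 km

For any compensation level in the mantle, the mantle terms cancel and isostasy reduces to e = (Σt_1 − Σt_2) − (Σ(ρt)_1 − Σ(ρt)_2) / ρ_m.
Σt_1 = 28.71 km; Σt_2 = 18.7 km; Σ(ρt)_1 = 76375.86; Σ(ρt)_2 = 52734 (in km·kg/m³).
e = (28.71 − 18.7) − (76375.86 − 52734) / 3200 = 2.62 km.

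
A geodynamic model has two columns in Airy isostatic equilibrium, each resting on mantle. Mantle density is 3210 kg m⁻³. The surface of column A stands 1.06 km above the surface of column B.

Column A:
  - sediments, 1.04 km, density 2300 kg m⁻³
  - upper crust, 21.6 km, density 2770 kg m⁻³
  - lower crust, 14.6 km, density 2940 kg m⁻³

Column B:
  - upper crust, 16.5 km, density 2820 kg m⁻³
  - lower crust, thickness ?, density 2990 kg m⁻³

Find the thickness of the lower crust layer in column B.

20.7 km

Take the compensation level at the base of the deeper column (depth z_c below the surface of column A) and equate Σ ρ_i t_i down to z_c; mantle fills any gap and the z_c terms cancel.
Column A: 1.04×2300 + 21.6×2770 + 14.6×2940 + (z_c − 37.24)×3210
Column B: 1.06×0 + 16.5×2820 + x×2990 + (z_c − 1.06 − 16.5 − x)×3210
The z_c×3210 term appears on both sides and cancels. Collect the known terms of each column as K = Σ(ρt)_known − 3210 × (depth of known layers): K_A = 105148 − 3210×37.24 = −14392.4; K_B = 46530 − 3210×(1.06 + 16.5) = −9837.6.
Balance: K_A = K_B − x×(3210 − 2990), so x = (K_B − K_A)/(3210 − 2990) = 4554.8/220 = 20.7 km.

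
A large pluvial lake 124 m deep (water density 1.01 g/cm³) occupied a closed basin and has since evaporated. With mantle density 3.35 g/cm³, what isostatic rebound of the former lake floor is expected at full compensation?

u = d ρ_w/ρ_m = 124 m × 1.01/3.35 = 37.4 m.

37.4 m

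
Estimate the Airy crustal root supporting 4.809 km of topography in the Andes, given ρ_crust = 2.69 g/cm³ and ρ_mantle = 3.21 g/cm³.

Balancing pressure at the compensation depth: the weight of the topography is balanced by the buoyancy of the root, ρ_c h = (ρ_m − ρ_c) r.
r = h · ρ_c / (ρ_m − ρ_c) = 4.809 km × 2.69 / (3.21 − 2.69) = 24.9 km.

24.9 km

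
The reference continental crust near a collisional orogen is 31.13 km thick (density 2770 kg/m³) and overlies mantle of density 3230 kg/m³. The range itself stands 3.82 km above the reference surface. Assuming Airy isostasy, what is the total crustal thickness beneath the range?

58 km

Root depth r = h ρ_c / (ρ_m − ρ_c) = 3.82 km × 2770 / 460 = 23 km.
Total thickness = T + h + r = 31.13 km + 3.82 km + 23 km = 58 km.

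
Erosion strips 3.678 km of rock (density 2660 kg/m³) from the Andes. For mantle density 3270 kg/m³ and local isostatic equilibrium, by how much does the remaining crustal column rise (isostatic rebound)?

2.99 km

Unloading: uplift u = e ρ_c/ρ_m = 3.678 km × 2660/3270 = 2.99 km.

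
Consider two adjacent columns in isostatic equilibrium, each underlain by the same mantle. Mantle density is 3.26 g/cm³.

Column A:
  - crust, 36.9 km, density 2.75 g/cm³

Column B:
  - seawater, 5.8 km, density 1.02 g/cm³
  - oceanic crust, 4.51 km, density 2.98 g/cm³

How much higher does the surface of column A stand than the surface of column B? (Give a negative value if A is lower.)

1.4 km

For any compensation level in the mantle, the mantle terms cancel and isostasy reduces to e = (Σt_A − Σt_B) − (Σ(ρt)_A − Σ(ρt)_B) / ρ_m.
Σt_A = 36.9 km; Σt_B = 10.31 km; Σ(ρt)_A = 101.475; Σ(ρt)_B = 19.3558 (in km·g/cm³).
e = (36.9 − 10.31) − (101.475 − 19.3558) / 3.26 = 1.4 km.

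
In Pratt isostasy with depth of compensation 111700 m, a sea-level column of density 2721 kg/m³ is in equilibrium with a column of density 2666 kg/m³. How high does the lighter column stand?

2300 m

ρ_ref D = ρ (D + h) → h = D (ρ_ref − ρ)/ρ.
h = 111700 m × (2721 − 2666)/2666 = 2300 m.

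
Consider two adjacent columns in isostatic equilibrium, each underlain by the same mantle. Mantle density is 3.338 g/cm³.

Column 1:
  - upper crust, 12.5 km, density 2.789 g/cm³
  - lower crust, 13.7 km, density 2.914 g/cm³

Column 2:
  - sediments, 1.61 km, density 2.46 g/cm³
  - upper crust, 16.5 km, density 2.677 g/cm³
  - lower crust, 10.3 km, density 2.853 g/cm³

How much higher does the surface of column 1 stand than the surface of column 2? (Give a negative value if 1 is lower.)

For any compensation level in the mantle, the mantle terms cancel and isostasy reduces to e = (Σt_1 − Σt_2) − (Σ(ρt)_1 − Σ(ρt)_2) / ρ_m.
Σt_1 = 26.2 km; Σt_2 = 28.41 km; Σ(ρt)_1 = 74.7843; Σ(ρt)_2 = 77.517 (in km·g/cm³).
e = (26.2 − 28.41) − (74.7843 − 77.517) / 3.338 = −1.39 km.

−1.39 km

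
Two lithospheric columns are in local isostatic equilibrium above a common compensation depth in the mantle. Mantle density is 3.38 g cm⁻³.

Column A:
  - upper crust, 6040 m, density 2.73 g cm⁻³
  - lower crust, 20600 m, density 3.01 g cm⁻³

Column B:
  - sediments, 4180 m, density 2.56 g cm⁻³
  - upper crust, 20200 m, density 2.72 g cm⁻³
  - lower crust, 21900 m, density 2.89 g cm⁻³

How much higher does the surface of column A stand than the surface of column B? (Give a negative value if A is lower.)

−4720 m

For any compensation level in the mantle, the mantle terms cancel and isostasy reduces to e = (Σt_A − Σt_B) − (Σ(ρt)_A − Σ(ρt)_B) / ρ_m.
Σt_A = 26640 m; Σt_B = 46280 m; Σ(ρt)_A = 78495.2; Σ(ρt)_B = 128935.8 (in m·g cm⁻³).
e = (26640 − 46280) − (78495.2 − 128935.8) / 3.38 = −4720 m.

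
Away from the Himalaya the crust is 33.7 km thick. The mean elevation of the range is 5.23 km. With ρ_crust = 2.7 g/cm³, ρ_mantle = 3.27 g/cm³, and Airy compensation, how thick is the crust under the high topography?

63.7 km

Root depth r = h ρ_c / (ρ_m − ρ_c) = 5.23 km × 2.7 / 0.57 = 24.77 km.
Total thickness = T + h + r = 33.7 km + 5.23 km + 24.77 km = 63.7 km.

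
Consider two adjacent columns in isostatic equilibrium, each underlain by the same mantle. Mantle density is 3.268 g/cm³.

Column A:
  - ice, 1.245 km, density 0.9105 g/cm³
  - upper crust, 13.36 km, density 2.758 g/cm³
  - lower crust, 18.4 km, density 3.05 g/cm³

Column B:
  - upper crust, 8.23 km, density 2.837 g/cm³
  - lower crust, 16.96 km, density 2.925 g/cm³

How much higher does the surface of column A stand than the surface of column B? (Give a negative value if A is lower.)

For any compensation level in the mantle, the mantle terms cancel and isostasy reduces to e = (Σt_A − Σt_B) − (Σ(ρt)_A − Σ(ρt)_B) / ρ_m.
Σt_A = 33.005 km; Σt_B = 25.19 km; Σ(ρt)_A = 94.1004525; Σ(ρt)_B = 72.95651 (in km·g/cm³).
e = (33.005 − 25.19) − (94.1004525 − 72.95651) / 3.268 = 1.35 km.

1.35 km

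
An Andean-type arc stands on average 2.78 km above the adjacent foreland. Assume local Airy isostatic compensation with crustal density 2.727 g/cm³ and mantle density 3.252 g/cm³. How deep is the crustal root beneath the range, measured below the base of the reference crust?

14.4 km

In Airy isostatic equilibrium: the weight of the topography is balanced by the buoyancy of the root, ρ_c h = (ρ_m − ρ_c) r.
r = h · ρ_c / (ρ_m − ρ_c) = 2.78 km × 2.727 / (3.252 − 2.727) = 14.4 km.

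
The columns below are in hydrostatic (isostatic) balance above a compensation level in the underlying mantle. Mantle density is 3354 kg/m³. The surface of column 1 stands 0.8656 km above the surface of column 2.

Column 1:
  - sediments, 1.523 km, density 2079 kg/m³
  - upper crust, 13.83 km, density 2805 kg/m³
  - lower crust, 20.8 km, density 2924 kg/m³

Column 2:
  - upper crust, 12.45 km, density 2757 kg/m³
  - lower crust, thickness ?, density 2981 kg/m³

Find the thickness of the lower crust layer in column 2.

Take the compensation level at the base of the deeper column (depth z_c below the surface of column 1) and equate Σ ρ_i t_i down to z_c; mantle fills any gap and the z_c terms cancel.
Column 1: 1.523×2079 + 13.83×2805 + 20.8×2924 + (z_c − 36.153)×3354
Column 2: 0.8656×0 + 12.45×2757 + x×2981 + (z_c − 0.8656 − 12.45 − x)×3354
The z_c×3354 term appears on both sides and cancels. Collect the known terms of each column as K = Σ(ρt)_known − 3354 × (depth of known layers): K_1 = 102778.667 − 3354×36.153 = −18478.495; K_2 = 34324.65 − 3354×(0.8656 + 12.45) = −10335.8724.
Balance: K_1 = K_2 − x×(3354 − 2981), so x = (K_2 − K_1)/(3354 − 2981) = 8142.62/373 = 21.8 km.

21.8 km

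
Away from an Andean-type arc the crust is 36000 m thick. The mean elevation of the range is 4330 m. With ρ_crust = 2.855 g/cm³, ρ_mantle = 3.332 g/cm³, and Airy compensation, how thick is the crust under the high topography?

66200 m

Root depth r = h ρ_c / (ρ_m − ρ_c) = 4330 m × 2.855 / 0.477 = 25920 m.
Total thickness = T + h + r = 36000 m + 4330 m + 25920 m = 66200 m.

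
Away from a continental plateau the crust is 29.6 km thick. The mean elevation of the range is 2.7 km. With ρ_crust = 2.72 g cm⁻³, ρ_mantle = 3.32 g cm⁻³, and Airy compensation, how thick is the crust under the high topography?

Root depth r = h ρ_c / (ρ_m − ρ_c) = 2.7 km × 2.72 / 0.6 = 12.24 km.
Total thickness = T + h + r = 29.6 km + 2.7 km + 12.24 km = 44.5 km.

44.5 km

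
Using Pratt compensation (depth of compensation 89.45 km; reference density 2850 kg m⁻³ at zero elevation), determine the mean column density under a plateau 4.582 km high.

Pratt balance: ρ_ref D = ρ (D + h).
ρ = ρ_ref D/(D + h) = 2850 × 89.45 km/(89.45 km + 4.582 km) = 2710 kg m⁻³.

2710 kg m⁻³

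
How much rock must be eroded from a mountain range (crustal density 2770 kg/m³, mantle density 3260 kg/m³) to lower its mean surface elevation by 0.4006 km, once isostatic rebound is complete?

Net drop Δ = e − u = e − e ρ_c/ρ_m = e (ρ_m − ρ_c)/ρ_m.
e = Δ ρ_m/(ρ_m − ρ_c) = 0.4006 km × 3260/490 = 2.67 km.

2.67 km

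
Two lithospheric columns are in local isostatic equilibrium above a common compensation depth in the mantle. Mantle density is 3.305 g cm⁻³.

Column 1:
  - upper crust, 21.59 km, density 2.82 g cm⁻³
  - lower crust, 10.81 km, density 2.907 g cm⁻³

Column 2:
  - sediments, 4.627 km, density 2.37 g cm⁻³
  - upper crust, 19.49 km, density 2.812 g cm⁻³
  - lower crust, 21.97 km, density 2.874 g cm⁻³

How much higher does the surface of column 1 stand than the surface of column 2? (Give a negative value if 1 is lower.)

−2.61 km

For any compensation level in the mantle, the mantle terms cancel and isostasy reduces to e = (Σt_1 − Σt_2) − (Σ(ρt)_1 − Σ(ρt)_2) / ρ_m.
Σt_1 = 32.4 km; Σt_2 = 46.087 km; Σ(ρt)_1 = 92.30847; Σ(ρt)_2 = 128.91365 (in km·g cm⁻³).
e = (32.4 − 46.087) − (92.30847 − 128.91365) / 3.305 = −2.61 km.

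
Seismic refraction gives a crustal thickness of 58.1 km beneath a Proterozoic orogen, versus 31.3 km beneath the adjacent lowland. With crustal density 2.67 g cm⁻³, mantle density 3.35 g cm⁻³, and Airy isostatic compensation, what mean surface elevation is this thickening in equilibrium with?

Excess crust Δ = 58.1 km − 31.3 km = 26.8 km, split between elevation h and root r with h + r = Δ.
Airy balance ρ_c h = (ρ_m − ρ_c) r gives r = h ρ_c/(ρ_m − ρ_c), so h (1 + ρ_c/(ρ_m − ρ_c)) = Δ, i.e. h = Δ (ρ_m − ρ_c)/ρ_m.
h = 26.8 km × 0.68/3.35 = 5.44 km.

5.44 km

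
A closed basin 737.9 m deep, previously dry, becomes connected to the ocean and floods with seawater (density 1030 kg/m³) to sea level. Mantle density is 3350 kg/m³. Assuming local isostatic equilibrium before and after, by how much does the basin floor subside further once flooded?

328 m

After flooding the water column is d + s deep. Its weight must equal the weight of mantle displaced by the extra subsidence s: (d + s) ρ_w = s ρ_m.
s = d ρ_w / (ρ_m − ρ_w) = 737.9 m × 1030/(3350 − 1030) = 328 m.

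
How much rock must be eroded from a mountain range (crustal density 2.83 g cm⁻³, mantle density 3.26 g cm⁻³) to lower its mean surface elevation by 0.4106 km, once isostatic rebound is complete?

Net drop Δ = e − u = e − e ρ_c/ρ_m = e (ρ_m − ρ_c)/ρ_m.
e = Δ ρ_m/(ρ_m − ρ_c) = 0.4106 km × 3.26/0.43 = 3.11 km.

3.11 km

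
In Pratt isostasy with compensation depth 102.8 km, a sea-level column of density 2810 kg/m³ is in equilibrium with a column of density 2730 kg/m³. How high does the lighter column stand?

3.01 km

ρ_ref D = ρ (D + h) → h = D (ρ_ref − ρ)/ρ.
h = 102.8 km × (2810 − 2730)/2730 = 3.01 km.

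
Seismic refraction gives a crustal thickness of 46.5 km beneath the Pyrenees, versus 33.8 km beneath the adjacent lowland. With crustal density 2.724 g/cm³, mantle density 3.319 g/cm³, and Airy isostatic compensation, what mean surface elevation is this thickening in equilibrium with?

2.28 km

Excess crust Δ = 46.5 km − 33.8 km = 12.7 km, split between elevation h and root r with h + r = Δ.
Airy balance ρ_c h = (ρ_m − ρ_c) r gives r = h ρ_c/(ρ_m − ρ_c), so h (1 + ρ_c/(ρ_m − ρ_c)) = Δ, i.e. h = Δ (ρ_m − ρ_c)/ρ_m.
h = 12.7 km × 0.595/3.319 = 2.28 km.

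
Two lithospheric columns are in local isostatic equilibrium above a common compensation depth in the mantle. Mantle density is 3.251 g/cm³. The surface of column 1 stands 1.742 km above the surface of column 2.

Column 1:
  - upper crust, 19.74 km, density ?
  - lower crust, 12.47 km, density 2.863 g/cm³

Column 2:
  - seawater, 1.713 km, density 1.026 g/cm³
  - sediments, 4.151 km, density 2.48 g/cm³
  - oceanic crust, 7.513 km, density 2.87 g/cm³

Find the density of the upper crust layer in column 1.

Take the compensation level at the base of the deeper column (depth z_c below the surface of column 1) and equate Σ ρ_i t_i down to z_c; mantle fills any gap and the z_c terms cancel.
Column 1: 19.74×ρ + 12.47×2.863 + (z_c − 32.21)×3.251
Column 2: 1.742×0 + 1.713×1.026 + 4.151×2.48 + 7.513×2.87 + (z_c − 1.742 − 13.377)×3.251
The z_c×3.251 term appears on both sides and cancels. Collect the known terms of each column as K = Σ(ρt)_known − 3.251 × (depth of known layers): K_1 = 35.70161 − 3.251×32.21 = −69.0131; K_2 = 33.614328 − 3.251×(1.742 + 13.377) = −15.537541.
Balance: K_1 + 19.74×ρ = K_2, so ρ = (K_2 − K_1)/19.74 = 53.4756/19.74 = 2.71 g/cm³.

2.71 g/cm³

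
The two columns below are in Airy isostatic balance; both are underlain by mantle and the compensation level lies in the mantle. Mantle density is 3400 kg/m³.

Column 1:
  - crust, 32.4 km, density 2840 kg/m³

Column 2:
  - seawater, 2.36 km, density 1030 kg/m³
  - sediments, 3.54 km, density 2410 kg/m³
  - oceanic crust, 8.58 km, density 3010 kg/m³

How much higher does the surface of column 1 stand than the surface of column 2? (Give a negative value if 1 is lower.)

For any compensation level in the mantle, the mantle terms cancel and isostasy reduces to e = (Σt_1 − Σt_2) − (Σ(ρt)_1 − Σ(ρt)_2) / ρ_m.
Σt_1 = 32.4 km; Σt_2 = 14.48 km; Σ(ρt)_1 = 92016; Σ(ρt)_2 = 36788 (in km·kg/m³).
e = (32.4 − 14.48) − (92016 − 36788) / 3400 = 1.68 km.

1.68 km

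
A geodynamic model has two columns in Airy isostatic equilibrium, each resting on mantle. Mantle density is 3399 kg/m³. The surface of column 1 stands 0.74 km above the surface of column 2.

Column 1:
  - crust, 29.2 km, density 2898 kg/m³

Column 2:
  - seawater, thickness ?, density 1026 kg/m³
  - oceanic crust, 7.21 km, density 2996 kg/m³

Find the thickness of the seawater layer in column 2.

Take the compensation level at the base of the deeper column (depth z_c below the surface of column 1) and equate Σ ρ_i t_i down to z_c; mantle fills any gap and the z_c terms cancel.
Column 1: 29.2×2898 + (z_c − 29.2)×3399
Column 2: 0.74×0 + x×1026 + 7.21×2996 + (z_c − 0.74 − 7.21 − x)×3399
The z_c×3399 term appears on both sides and cancels. Collect the known terms of each column as K = Σ(ρt)_known − 3399 × (depth of known layers): K_1 = 84621.6 − 3399×29.2 = −14629.2; K_2 = 21601.16 − 3399×(0.74 + 7.21) = −5420.89.
Balance: K_1 = K_2 − x×(3399 − 1026), so x = (K_2 − K_1)/(3399 − 1026) = 9208.31/2373 = 3.88 km.

3.88 km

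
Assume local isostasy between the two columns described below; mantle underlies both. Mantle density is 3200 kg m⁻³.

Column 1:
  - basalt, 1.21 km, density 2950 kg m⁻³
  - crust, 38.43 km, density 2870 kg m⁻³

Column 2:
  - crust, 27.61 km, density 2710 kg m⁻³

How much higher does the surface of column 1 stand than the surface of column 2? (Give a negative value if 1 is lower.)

−0.17 km

For any compensation level in the mantle, the mantle terms cancel and isostasy reduces to e = (Σt_1 − Σt_2) − (Σ(ρt)_1 − Σ(ρt)_2) / ρ_m.
Σt_1 = 39.64 km; Σt_2 = 27.61 km; Σ(ρt)_1 = 113863.6; Σ(ρt)_2 = 74823.1 (in km·kg m⁻³).
e = (39.64 − 27.61) − (113863.6 − 74823.1) / 3200 = −0.17 km.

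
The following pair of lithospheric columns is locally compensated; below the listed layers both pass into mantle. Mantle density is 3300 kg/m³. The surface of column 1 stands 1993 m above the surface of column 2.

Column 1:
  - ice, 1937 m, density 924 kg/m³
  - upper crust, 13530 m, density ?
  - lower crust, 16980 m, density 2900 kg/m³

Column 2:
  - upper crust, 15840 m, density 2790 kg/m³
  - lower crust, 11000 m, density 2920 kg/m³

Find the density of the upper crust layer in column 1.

Take the compensation level at the base of the deeper column (depth z_c below the surface of column 1) and equate Σ ρ_i t_i down to z_c; mantle fills any gap and the z_c terms cancel.
Column 1: 1937×924 + 13530×ρ + 16980×2900 + (z_c − 32447)×3300
Column 2: 1993×0 + 15840×2790 + 11000×2920 + (z_c − 1993 − 26840)×3300
The z_c×3300 term appears on both sides and cancels. Collect the known terms of each column as K = Σ(ρt)_known − 3300 × (depth of known layers): K_1 = 51031788 − 3300×32447 = −56043312; K_2 = 76313600 − 3300×(1993 + 26840) = −18835300.
Balance: K_1 + 13530×ρ = K_2, so ρ = (K_2 − K_1)/13530 = 37208000/13530 = 2750 kg/m³.

2750 kg/m³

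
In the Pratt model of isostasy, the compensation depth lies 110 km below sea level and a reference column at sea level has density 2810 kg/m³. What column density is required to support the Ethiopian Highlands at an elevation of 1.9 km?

2760 kg/m³

Pratt balance: ρ_ref D = ρ (D + h).
ρ = ρ_ref D/(D + h) = 2810 × 110 km/(110 km + 1.9 km) = 2760 kg/m³.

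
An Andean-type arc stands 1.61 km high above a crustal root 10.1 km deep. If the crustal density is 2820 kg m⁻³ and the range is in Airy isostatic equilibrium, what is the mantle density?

Airy balance: ρ_c h = (ρ_m − ρ_c) r → ρ_m = ρ_c (1 + h/r).
ρ_m = 2820 × (1 + 1.61 km/10.1 km) = 3270 kg m⁻³.

3270 kg m⁻³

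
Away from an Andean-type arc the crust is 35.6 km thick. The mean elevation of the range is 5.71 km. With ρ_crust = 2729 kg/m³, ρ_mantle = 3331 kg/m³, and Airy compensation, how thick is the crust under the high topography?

Root depth r = h ρ_c / (ρ_m − ρ_c) = 5.71 km × 2729 / 602 = 25.88 km.
Total thickness = T + h + r = 35.6 km + 5.71 km + 25.88 km = 67.2 km.

67.2 km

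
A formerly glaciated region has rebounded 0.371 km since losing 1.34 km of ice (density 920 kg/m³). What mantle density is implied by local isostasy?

3320 kg/m³

ρ_m = ρ_ice t / u = 920 × 1.34 km/0.371 km = 3320 kg/m³.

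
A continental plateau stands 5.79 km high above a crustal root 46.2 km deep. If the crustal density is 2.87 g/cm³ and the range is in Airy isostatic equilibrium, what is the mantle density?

Airy balance: ρ_c h = (ρ_m − ρ_c) r → ρ_m = ρ_c (1 + h/r).
ρ_m = 2.87 × (1 + 5.79 km/46.2 km) = 3.23 g/cm³.

3.23 g/cm³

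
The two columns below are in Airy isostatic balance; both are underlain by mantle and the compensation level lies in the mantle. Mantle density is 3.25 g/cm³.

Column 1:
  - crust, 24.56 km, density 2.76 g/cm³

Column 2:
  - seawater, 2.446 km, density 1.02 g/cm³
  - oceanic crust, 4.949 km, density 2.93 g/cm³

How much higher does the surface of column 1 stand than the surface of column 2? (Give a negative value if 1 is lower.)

For any compensation level in the mantle, the mantle terms cancel and isostasy reduces to e = (Σt_1 − Σt_2) − (Σ(ρt)_1 − Σ(ρt)_2) / ρ_m.
Σt_1 = 24.56 km; Σt_2 = 7.395 km; Σ(ρt)_1 = 67.7856; Σ(ρt)_2 = 16.99549 (in km·g/cm³).
e = (24.56 − 7.395) − (67.7856 − 16.99549) / 3.25 = 1.54 km.

1.54 km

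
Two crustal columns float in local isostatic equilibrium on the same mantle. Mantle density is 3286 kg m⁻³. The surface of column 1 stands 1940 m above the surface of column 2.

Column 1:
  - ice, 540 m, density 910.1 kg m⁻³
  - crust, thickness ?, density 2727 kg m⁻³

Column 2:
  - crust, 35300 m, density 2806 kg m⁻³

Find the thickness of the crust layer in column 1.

39400 m

Take the compensation level at the base of the deeper column (depth z_c below the surface of column 1) and equate Σ ρ_i t_i down to z_c; mantle fills any gap and the z_c terms cancel.
Column 1: 540×910.1 + x×2727 + (z_c − 540 − x)×3286
Column 2: 1940×0 + 35300×2806 + (z_c − 1940 − 35300)×3286
The z_c×3286 term appears on both sides and cancels. Collect the known terms of each column as K = Σ(ρt)_known − 3286 × (depth of known layers): K_1 = 491454 − 3286×540 = −1282986; K_2 = 99051800 − 3286×(1940 + 35300) = −23318840.
Balance: K_1 − x×(3286 − 2727) = K_2, so x = (K_1 − K_2)/(3286 − 2727) = 22035900/559 = 39400 m.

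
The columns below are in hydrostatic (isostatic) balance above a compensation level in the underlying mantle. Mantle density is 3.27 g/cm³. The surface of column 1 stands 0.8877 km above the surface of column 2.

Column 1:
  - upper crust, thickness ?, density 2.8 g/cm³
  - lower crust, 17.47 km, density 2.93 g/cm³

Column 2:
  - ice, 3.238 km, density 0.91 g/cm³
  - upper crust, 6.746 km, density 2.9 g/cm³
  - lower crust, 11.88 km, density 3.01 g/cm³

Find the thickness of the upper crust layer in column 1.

Take the compensation level at the base of the deeper column (depth z_c below the surface of column 1) and equate Σ ρ_i t_i down to z_c; mantle fills any gap and the z_c terms cancel.
Column 1: x×2.8 + 17.47×2.93 + (z_c − 17.47 − x)×3.27
Column 2: 0.8877×0 + 3.238×0.91 + 6.746×2.9 + 11.88×3.01 + (z_c − 0.8877 − 21.864)×3.27
The z_c×3.27 term appears on both sides and cancels. Collect the known terms of each column as K = Σ(ρt)_known − 3.27 × (depth of known layers): K_1 = 51.1871 − 3.27×17.47 = −5.9398; K_2 = 58.26878 − 3.27×(0.8877 + 21.864) = −16.129279.
Balance: K_1 − x×(3.27 − 2.8) = K_2, so x = (K_1 − K_2)/(3.27 − 2.8) = 10.1895/0.47 = 21.7 km.

21.7 km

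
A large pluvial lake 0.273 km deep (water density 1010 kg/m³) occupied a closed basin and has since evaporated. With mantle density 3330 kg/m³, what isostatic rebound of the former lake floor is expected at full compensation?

0.0828 km

u = d ρ_w/ρ_m = 0.273 km × 1010/3330 = 0.0828 km.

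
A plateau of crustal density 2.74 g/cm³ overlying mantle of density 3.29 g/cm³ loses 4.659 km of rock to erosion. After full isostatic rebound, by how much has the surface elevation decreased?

0.779 km

Rebound u = e ρ_c/ρ_m = 4.659 km × 2.74/3.29 = 3.88 km.
Net surface drop = e − u = 4.659 km − 3.88 km = e (ρ_m − ρ_c)/ρ_m = 0.779 km.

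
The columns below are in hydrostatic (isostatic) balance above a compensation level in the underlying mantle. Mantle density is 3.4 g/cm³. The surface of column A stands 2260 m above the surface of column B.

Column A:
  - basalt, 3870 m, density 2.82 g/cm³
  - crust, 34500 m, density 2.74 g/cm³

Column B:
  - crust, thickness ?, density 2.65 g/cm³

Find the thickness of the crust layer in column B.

23100 m

Take the compensation level at the base of the deeper column (depth z_c below the surface of column A) and equate Σ ρ_i t_i down to z_c; mantle fills any gap and the z_c terms cancel.
Column A: 3870×2.82 + 34500×2.74 + (z_c − 38370)×3.4
Column B: 2260×0 + x×2.65 + (z_c − 2260 − 0 − x)×3.4
The z_c×3.4 term appears on both sides and cancels. Collect the known terms of each column as K = Σ(ρt)_known − 3.4 × (depth of known layers): K_A = 105443.4 − 3.4×38370 = −25014.6; K_B = 0 − 3.4×(2260 + 0) = −7684.
Balance: K_A = K_B − x×(3.4 − 2.65), so x = (K_B − K_A)/(3.4 − 2.65) = 17330.6/0.75 = 23100 m.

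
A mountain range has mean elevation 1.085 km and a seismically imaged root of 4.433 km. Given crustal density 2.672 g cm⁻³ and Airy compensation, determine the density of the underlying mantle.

Airy balance: ρ_c h = (ρ_m − ρ_c) r → ρ_m = ρ_c (1 + h/r).
ρ_m = 2.672 × (1 + 1.085 km/4.433 km) = 3.33 g cm⁻³.

3.33 g cm⁻³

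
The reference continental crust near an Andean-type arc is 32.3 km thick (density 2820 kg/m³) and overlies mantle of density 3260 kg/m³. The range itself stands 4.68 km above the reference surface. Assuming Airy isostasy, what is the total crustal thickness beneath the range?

Root depth r = h ρ_c / (ρ_m − ρ_c) = 4.68 km × 2820 / 440 = 29.99 km.
Total thickness = T + h + r = 32.3 km + 4.68 km + 29.99 km = 67 km.

67 km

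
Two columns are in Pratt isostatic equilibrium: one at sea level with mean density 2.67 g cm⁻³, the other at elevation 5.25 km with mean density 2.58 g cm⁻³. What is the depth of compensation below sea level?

150 km

ρ_ref D = ρ (D + h) → D (ρ_ref − ρ) = ρ h.
D = ρ h/(ρ_ref − ρ) = 2.58 × 5.25 km/(2.67 − 2.58) = 150 km.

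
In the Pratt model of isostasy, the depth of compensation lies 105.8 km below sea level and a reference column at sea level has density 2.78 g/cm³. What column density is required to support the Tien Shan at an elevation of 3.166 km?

Pratt balance: ρ_ref D = ρ (D + h).
ρ = ρ_ref D/(D + h) = 2.78 × 105.8 km/(105.8 km + 3.166 km) = 2.7 g/cm³.

2.7 g/cm³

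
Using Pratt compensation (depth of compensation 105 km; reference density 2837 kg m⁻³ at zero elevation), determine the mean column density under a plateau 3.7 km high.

Pratt balance: ρ_ref D = ρ (D + h).
ρ = ρ_ref D/(D + h) = 2837 × 105 km/(105 km + 3.7 km) = 2740 kg m⁻³.

2740 kg m⁻³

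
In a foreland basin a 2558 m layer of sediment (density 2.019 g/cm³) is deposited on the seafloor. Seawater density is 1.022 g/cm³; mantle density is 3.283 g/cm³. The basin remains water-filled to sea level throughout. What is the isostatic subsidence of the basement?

Submarine loading: the sediment displaces seawater, and the subsidence is in turn flooded, so s (ρ_m − ρ_w) = t (ρ_sed − ρ_w).
s = 2558 m × (2.019 − 1.022) / (3.283 − 1.022) = 1130 m.

1130 m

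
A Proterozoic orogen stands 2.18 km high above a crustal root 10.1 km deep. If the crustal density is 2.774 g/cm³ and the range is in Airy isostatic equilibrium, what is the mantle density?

Airy balance: ρ_c h = (ρ_m − ρ_c) r → ρ_m = ρ_c (1 + h/r).
ρ_m = 2.774 × (1 + 2.18 km/10.1 km) = 3.37 g/cm³.

3.37 g/cm³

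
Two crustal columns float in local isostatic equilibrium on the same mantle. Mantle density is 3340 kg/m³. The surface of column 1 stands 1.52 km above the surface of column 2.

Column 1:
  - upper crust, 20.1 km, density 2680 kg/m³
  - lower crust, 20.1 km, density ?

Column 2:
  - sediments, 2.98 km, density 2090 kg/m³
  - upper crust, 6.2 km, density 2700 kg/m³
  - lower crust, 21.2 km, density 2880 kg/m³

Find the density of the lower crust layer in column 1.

2880 kg/m³

Take the compensation level at the base of the deeper column (depth z_c below the surface of column 1) and equate Σ ρ_i t_i down to z_c; mantle fills any gap and the z_c terms cancel.
Column 1: 20.1×2680 + 20.1×ρ + (z_c − 40.2)×3340
Column 2: 1.52×0 + 2.98×2090 + 6.2×2700 + 21.2×2880 + (z_c − 1.52 − 30.38)×3340
The z_c×3340 term appears on both sides and cancels. Collect the known terms of each column as K = Σ(ρt)_known − 3340 × (depth of known layers): K_1 = 53868 − 3340×40.2 = −80400; K_2 = 84024.2 − 3340×(1.52 + 30.38) = −22521.8.
Balance: K_1 + 20.1×ρ = K_2, so ρ = (K_2 − K_1)/20.1 = 57878.2/20.1 = 2880 kg/m³.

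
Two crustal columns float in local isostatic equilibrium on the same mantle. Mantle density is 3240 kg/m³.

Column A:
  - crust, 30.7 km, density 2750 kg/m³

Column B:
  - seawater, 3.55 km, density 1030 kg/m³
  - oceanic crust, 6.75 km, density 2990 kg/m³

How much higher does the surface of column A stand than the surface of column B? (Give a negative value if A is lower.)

1.7 km

For any compensation level in the mantle, the mantle terms cancel and isostasy reduces to e = (Σt_A − Σt_B) − (Σ(ρt)_A − Σ(ρt)_B) / ρ_m.
Σt_A = 30.7 km; Σt_B = 10.3 km; Σ(ρt)_A = 84425; Σ(ρt)_B = 23839 (in km·kg/m³).
e = (30.7 − 10.3) − (84425 − 23839) / 3240 = 1.7 km.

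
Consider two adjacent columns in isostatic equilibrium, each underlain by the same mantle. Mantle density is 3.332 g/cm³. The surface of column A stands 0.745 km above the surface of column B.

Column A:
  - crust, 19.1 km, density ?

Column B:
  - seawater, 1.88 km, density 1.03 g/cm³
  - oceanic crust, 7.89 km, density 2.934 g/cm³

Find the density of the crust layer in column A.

Take the compensation level at the base of the deeper column (depth z_c below the surface of column A) and equate Σ ρ_i t_i down to z_c; mantle fills any gap and the z_c terms cancel.
Column A: 19.1×ρ + (z_c − 19.1)×3.332
Column B: 0.745×0 + 1.88×1.03 + 7.89×2.934 + (z_c − 0.745 − 9.77)×3.332
The z_c×3.332 term appears on both sides and cancels. Collect the known terms of each column as K = Σ(ρt)_known − 3.332 × (depth of known layers): K_A = 0 − 3.332×19.1 = −63.6412; K_B = 25.08566 − 3.332×(0.745 + 9.77) = −9.95032.
Balance: K_A + 19.1×ρ = K_B, so ρ = (K_B − K_A)/19.1 = 53.6909/19.1 = 2.81 g/cm³.

2.81 g/cm³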